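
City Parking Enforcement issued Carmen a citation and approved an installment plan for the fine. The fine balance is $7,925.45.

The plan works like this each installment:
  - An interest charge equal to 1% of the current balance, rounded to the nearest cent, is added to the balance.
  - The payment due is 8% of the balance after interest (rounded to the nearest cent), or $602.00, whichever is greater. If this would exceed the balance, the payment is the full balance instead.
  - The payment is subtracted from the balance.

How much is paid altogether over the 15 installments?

Installment 1: $7,925.45 +$79.25 interest = $8,004.70; pay $640.38 → $7,364.32
Installment 2: $7,364.32 +$73.64 interest = $7,437.96; pay $602.00 → $6,835.96
Installment 3: $6,835.96 +$68.36 interest = $6,904.32; pay $602.00 → $6,302.32
Installment 4: $6,302.32 +$63.02 interest = $6,365.34; pay $602.00 → $5,763.34
Installment 5: $5,763.34 +$57.63 interest = $5,820.97; pay $602.00 → $5,218.97
Installment 6: $5,218.97 +$52.19 interest = $5,271.16; pay $602.00 → $4,669.16
Installment 7: $4,669.16 +$46.69 interest = $4,715.85; pay $602.00 → $4,113.85
Installment 8: $4,113.85 +$41.14 interest = $4,154.99; pay $602.00 → $3,552.99
Installment 9: $3,552.99 +$35.53 interest = $3,588.52; pay $602.00 → $2,986.52
Installment 10: $2,986.52 +$29.87 interest = $3,016.39; pay $602.00 → $2,414.39
Installment 11: $2,414.39 +$24.14 interest = $2,438.53; pay $602.00 → $1,836.53
Installment 12: $1,836.53 +$18.37 interest = $1,854.90; pay $602.00 → $1,252.90
Installment 13: $1,252.90 +$12.53 interest = $1,265.43; pay $602.00 → $663.43
Installment 14: $663.43 +$6.63 interest = $670.06; pay $602.00 → $68.06
Installment 15: $68.06 +$0.68 interest = $68.74; pay $68.74 → $0.00
Total paid: $8,535.12

$8,535.12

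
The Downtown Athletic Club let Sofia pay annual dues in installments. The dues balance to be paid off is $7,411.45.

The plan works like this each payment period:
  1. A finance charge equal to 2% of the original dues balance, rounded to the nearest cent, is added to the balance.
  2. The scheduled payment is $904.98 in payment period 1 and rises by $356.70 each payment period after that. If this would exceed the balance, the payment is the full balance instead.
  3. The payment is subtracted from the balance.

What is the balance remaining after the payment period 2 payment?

$5,541.25

Payment period 1: $7,411.45 +$148.23 interest = $7,559.68; pay $904.98 → $6,654.70
Payment period 2: $6,654.70 +$148.23 interest = $6,802.93; pay $1,261.68 → $5,541.25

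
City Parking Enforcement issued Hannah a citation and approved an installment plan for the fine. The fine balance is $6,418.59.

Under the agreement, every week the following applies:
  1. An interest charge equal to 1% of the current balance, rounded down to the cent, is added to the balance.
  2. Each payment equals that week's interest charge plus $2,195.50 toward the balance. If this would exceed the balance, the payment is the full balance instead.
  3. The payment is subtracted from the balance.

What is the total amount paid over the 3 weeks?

$6,545.27

# | Opening | Interest | Payment | End bal
1 | $6,418.59 | $64.18 | $2,259.68 | $4,223.09
2 | $4,223.09 | $42.23 | $2,237.73 | $2,027.59
3 | $2,027.59 | $20.27 | $2,047.86 | $0.00
Total paid: $6,545.27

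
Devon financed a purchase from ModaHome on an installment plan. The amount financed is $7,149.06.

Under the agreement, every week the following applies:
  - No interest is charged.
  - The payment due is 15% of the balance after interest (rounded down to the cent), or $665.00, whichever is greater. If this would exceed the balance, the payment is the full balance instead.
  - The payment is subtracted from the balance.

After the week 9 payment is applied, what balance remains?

$400.43

Week 1: $7,149.06 − $1,072.35 → $6,076.71
Week 2: $6,076.71 − $911.50 → $5,165.21
Week 3: $5,165.21 − $774.78 → $4,390.43
Week 4: $4,390.43 − $665.00 → $3,725.43
Week 5: $3,725.43 − $665.00 → $3,060.43
Week 6: $3,060.43 − $665.00 → $2,395.43
Week 7: $2,395.43 − $665.00 → $1,730.43
Week 8: $1,730.43 − $665.00 → $1,065.43
Week 9: $1,065.43 − $665.00 → $400.43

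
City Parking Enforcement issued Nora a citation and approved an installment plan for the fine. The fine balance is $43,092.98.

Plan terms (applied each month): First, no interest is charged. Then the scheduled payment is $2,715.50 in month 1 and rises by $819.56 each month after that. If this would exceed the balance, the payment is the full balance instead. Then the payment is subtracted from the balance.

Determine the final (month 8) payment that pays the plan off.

# | Opening | Payment | End bal
1 | $43,092.98 | $2,715.50 | $40,377.48
2 | $40,377.48 | $3,535.06 | $36,842.42
3 | $36,842.42 | $4,354.62 | $32,487.80
4 | $32,487.80 | $5,174.18 | $27,313.62
5 | $27,313.62 | $5,993.74 | $21,319.88
6 | $21,319.88 | $6,813.30 | $14,506.58
7 | $14,506.58 | $7,632.86 | $6,873.72
8 | $6,873.72 | $6,873.72 | $0.00

$6,873.72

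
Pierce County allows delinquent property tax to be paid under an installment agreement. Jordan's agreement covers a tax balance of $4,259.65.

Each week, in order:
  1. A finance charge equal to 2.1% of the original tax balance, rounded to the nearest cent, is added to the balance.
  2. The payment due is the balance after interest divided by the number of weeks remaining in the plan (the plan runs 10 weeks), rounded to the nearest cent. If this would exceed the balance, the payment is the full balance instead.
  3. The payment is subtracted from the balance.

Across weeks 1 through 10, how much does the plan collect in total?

Week 1: opening $4,259.65; interest $89.45 → $4,349.10; payment $434.91; balance $3,914.19
Week 2: opening $3,914.19; interest $89.45 → $4,003.64; payment $444.85; balance $3,558.79
Week 3: opening $3,558.79; interest $89.45 → $3,648.24; payment $456.03; balance $3,192.21
Week 4: opening $3,192.21; interest $89.45 → $3,281.66; payment $468.81; balance $2,812.85
Week 5: opening $2,812.85; interest $89.45 → $2,902.30; payment $483.72; balance $2,418.58
Week 6: opening $2,418.58; interest $89.45 → $2,508.03; payment $501.61; balance $2,006.42
Week 7: opening $2,006.42; interest $89.45 → $2,095.87; payment $523.97; balance $1,571.90
Week 8: opening $1,571.90; interest $89.45 → $1,661.35; payment $553.78; balance $1,107.57
Week 9: opening $1,107.57; interest $89.45 → $1,197.02; payment $598.51; balance $598.51
Week 10: opening $598.51; interest $89.45 → $687.96; payment $687.96; balance $0.00
Total paid: $5,154.15

$5,154.15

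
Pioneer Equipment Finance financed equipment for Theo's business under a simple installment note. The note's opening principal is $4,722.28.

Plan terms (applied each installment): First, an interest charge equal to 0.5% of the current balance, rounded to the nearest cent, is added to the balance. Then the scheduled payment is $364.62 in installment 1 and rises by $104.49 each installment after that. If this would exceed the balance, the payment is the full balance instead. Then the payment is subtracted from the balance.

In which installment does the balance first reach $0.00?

8

Installment 1: $4,722.28 +$23.61 interest = $4,745.89; pay $364.62 → $4,381.27
Installment 2: $4,381.27 +$21.91 interest = $4,403.18; pay $469.11 → $3,934.07
Installment 3: $3,934.07 +$19.67 interest = $3,953.74; pay $573.60 → $3,380.14
Installment 4: $3,380.14 +$16.90 interest = $3,397.04; pay $678.09 → $2,718.95
Installment 5: $2,718.95 +$13.59 interest = $2,732.54; pay $782.58 → $1,949.96
Installment 6: $1,949.96 +$9.75 interest = $1,959.71; pay $887.07 → $1,072.64
Installment 7: $1,072.64 +$5.36 interest = $1,078.00; pay $991.56 → $86.44
Installment 8: $86.44 +$0.43 interest = $86.87; pay $86.87 → $0.00
Balance reaches $0.00 in installment 8.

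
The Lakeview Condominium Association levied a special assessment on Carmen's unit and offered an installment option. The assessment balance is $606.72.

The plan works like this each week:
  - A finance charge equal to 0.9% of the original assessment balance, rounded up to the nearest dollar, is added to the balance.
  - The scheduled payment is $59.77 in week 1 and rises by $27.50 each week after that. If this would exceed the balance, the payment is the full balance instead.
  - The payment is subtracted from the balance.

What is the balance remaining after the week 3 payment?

Week 1: opening $606.72; interest $6.00 → $612.72; payment $59.77; balance $552.95
Week 2: opening $552.95; interest $6.00 → $558.95; payment $87.27; balance $471.68
Week 3: opening $471.68; interest $6.00 → $477.68; payment $114.77; balance $362.91

$362.91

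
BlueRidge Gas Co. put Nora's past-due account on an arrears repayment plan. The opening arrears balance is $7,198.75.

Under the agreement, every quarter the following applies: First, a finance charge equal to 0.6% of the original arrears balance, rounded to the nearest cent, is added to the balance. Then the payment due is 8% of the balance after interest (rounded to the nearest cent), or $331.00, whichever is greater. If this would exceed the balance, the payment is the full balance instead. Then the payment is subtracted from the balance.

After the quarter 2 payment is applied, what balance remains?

$6,169.31

Quarter 1: $7,198.75 +$43.19 interest = $7,241.94; pay $579.36 → $6,662.58
Quarter 2: $6,662.58 +$43.19 interest = $6,705.77; pay $536.46 → $6,169.31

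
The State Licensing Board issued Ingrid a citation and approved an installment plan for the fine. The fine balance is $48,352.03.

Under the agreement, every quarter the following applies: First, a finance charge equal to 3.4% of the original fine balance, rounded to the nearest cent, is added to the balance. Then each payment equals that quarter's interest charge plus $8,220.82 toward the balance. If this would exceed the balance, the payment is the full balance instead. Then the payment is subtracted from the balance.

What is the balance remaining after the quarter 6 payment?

# | Opening | Interest | Payment | End bal
1 | $48,352.03 | $1,643.97 | $9,864.79 | $40,131.21
2 | $40,131.21 | $1,643.97 | $9,864.79 | $31,910.39
3 | $31,910.39 | $1,643.97 | $9,864.79 | $23,689.57
4 | $23,689.57 | $1,643.97 | $9,864.79 | $15,468.75
5 | $15,468.75 | $1,643.97 | $9,864.79 | $7,247.93
6 | $7,247.93 | $1,643.97 | $8,891.90 | $0.00

$0.00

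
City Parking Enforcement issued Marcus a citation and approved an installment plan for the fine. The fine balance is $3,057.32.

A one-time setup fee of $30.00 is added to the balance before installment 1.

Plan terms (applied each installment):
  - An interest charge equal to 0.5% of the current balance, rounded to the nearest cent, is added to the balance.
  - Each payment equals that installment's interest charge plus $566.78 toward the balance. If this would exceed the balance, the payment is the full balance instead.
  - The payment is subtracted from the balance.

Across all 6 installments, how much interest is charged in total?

$50.11

Installment 1: $3,087.32 +$15.44 interest = $3,102.76; pay $582.22 → $2,520.54
Installment 2: $2,520.54 +$12.60 interest = $2,533.14; pay $579.38 → $1,953.76
Installment 3: $1,953.76 +$9.77 interest = $1,963.53; pay $576.55 → $1,386.98
Installment 4: $1,386.98 +$6.93 interest = $1,393.91; pay $573.71 → $820.20
Installment 5: $820.20 +$4.10 interest = $824.30; pay $570.88 → $253.42
Installment 6: $253.42 +$1.27 interest = $254.69; pay $254.69 → $0.00
Total interest: $15.44 + $12.60 + $9.77 + $6.93 + $4.10 + $1.27 = $50.11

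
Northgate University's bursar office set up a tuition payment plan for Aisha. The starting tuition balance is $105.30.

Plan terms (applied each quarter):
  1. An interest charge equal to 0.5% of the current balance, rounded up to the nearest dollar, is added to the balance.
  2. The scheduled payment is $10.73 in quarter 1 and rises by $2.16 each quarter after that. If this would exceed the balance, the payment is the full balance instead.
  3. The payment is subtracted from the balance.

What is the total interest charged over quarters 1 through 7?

Quarter 1: $105.30 +$1.00 interest = $106.30; pay $10.73 → $95.57
Quarter 2: $95.57 +$1.00 interest = $96.57; pay $12.89 → $83.68
Quarter 3: $83.68 +$1.00 interest = $84.68; pay $15.05 → $69.63
Quarter 4: $69.63 +$1.00 interest = $70.63; pay $17.21 → $53.42
Quarter 5: $53.42 +$1.00 interest = $54.42; pay $19.37 → $35.05
Quarter 6: $35.05 +$1.00 interest = $36.05; pay $21.53 → $14.52
Quarter 7: $14.52 +$1.00 interest = $15.52; pay $15.52 → $0.00
Total interest: $1.00 + $1.00 + $1.00 + $1.00 + $1.00 + $1.00 + $1.00 = $7.00

$7.00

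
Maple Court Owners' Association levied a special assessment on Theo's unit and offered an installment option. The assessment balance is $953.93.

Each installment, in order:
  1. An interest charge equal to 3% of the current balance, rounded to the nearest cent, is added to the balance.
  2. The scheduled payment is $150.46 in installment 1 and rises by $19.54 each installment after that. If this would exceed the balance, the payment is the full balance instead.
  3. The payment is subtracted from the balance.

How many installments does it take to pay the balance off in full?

6

Installment 1: opening $953.93; interest $28.62 → $982.55; payment $150.46; balance $832.09
Installment 2: opening $832.09; interest $24.96 → $857.05; payment $170.00; balance $687.05
Installment 3: opening $687.05; interest $20.61 → $707.66; payment $189.54; balance $518.12
Installment 4: opening $518.12; interest $15.54 → $533.66; payment $209.08; balance $324.58
Installment 5: opening $324.58; interest $9.74 → $334.32; payment $228.62; balance $105.70
Installment 6: opening $105.70; interest $3.17 → $108.87; payment $108.87; balance $0.00
Balance reaches $0.00 in installment 6.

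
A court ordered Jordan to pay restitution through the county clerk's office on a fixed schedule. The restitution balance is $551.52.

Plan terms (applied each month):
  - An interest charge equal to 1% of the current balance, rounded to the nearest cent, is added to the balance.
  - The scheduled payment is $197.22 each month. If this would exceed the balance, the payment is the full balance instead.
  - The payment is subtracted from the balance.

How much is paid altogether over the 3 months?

$562.30

Month 1: opening $551.52; interest $5.52 → $557.04; payment $197.22; balance $359.82
Month 2: opening $359.82; interest $3.60 → $363.42; payment $197.22; balance $166.20
Month 3: opening $166.20; interest $1.66 → $167.86; payment $167.86; balance $0.00
Total paid: $562.30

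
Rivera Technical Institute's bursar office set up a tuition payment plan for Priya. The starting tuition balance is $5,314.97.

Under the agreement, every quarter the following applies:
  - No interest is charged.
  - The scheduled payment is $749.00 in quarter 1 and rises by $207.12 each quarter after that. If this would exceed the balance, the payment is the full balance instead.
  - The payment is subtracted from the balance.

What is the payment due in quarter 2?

# | Opening | Payment | End bal
1 | $5,314.97 | $749.00 | $4,565.97
2 | $4,565.97 | $956.12 | $3,609.85

$956.12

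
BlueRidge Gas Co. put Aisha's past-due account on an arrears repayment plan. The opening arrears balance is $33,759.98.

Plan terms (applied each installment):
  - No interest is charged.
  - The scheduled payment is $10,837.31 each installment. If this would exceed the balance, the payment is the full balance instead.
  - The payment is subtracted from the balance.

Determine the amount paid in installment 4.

$1,248.05

Installment 1: $33,759.98 − $10,837.31 → $22,922.67
Installment 2: $22,922.67 − $10,837.31 → $12,085.36
Installment 3: $12,085.36 − $10,837.31 → $1,248.05
Installment 4: $1,248.05 − $1,248.05 → $0.00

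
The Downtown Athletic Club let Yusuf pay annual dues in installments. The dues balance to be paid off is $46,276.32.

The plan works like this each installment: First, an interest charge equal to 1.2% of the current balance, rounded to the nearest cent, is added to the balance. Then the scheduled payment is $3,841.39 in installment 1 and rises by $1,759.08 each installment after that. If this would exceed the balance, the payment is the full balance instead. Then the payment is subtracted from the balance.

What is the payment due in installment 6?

Installment 1: opening $46,276.32; interest $555.32 → $46,831.64; payment $3,841.39; balance $42,990.25
Installment 2: opening $42,990.25; interest $515.88 → $43,506.13; payment $5,600.47; balance $37,905.66
Installment 3: opening $37,905.66; interest $454.87 → $38,360.53; payment $7,359.55; balance $31,000.98
Installment 4: opening $31,000.98; interest $372.01 → $31,372.99; payment $9,118.63; balance $22,254.36
Installment 5: opening $22,254.36; interest $267.05 → $22,521.41; payment $10,877.71; balance $11,643.70
Installment 6: opening $11,643.70; interest $139.72 → $11,783.42; payment $11,783.42; balance $0.00

$11,783.42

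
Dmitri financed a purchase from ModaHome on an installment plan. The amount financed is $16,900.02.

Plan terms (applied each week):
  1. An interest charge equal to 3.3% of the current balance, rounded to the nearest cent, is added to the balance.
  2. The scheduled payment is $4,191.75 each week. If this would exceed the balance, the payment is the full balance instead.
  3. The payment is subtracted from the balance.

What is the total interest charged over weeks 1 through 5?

$1,549.04

Week 1: opening $16,900.02; interest $557.70 → $17,457.72; payment $4,191.75; balance $13,265.97
Week 2: opening $13,265.97; interest $437.78 → $13,703.75; payment $4,191.75; balance $9,512.00
Week 3: opening $9,512.00; interest $313.90 → $9,825.90; payment $4,191.75; balance $5,634.15
Week 4: opening $5,634.15; interest $185.93 → $5,820.08; payment $4,191.75; balance $1,628.33
Week 5: opening $1,628.33; interest $53.73 → $1,682.06; payment $1,682.06; balance $0.00
Total interest: $557.70 + $437.78 + $313.90 + $185.93 + $53.73 = $1,549.04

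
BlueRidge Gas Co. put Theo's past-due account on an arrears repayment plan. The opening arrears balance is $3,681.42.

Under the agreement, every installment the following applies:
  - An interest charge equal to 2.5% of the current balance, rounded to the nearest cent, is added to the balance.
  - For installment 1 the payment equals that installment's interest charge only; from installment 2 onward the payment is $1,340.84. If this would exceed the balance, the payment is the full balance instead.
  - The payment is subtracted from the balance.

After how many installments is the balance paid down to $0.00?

Installment 1: opening $3,681.42; interest $92.04 → $3,773.46; payment $92.04; balance $3,681.42
Installment 2: opening $3,681.42; interest $92.04 → $3,773.46; payment $1,340.84; balance $2,432.62
Installment 3: opening $2,432.62; interest $60.82 → $2,493.44; payment $1,340.84; balance $1,152.60
Installment 4: opening $1,152.60; interest $28.82 → $1,181.42; payment $1,181.42; balance $0.00
Balance reaches $0.00 in installment 4.

4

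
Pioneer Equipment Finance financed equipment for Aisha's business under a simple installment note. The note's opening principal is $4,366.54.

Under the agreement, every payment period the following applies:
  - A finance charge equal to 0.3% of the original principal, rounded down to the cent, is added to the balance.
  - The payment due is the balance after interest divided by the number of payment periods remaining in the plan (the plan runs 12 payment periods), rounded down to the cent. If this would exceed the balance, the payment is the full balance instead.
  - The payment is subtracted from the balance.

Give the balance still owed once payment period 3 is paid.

Payment period 1: $4,366.54 +$13.09 interest = $4,379.63; pay $364.96 → $4,014.67
Payment period 2: $4,014.67 +$13.09 interest = $4,027.76; pay $366.16 → $3,661.60
Payment period 3: $3,661.60 +$13.09 interest = $3,674.69; pay $367.46 → $3,307.23

$3,307.23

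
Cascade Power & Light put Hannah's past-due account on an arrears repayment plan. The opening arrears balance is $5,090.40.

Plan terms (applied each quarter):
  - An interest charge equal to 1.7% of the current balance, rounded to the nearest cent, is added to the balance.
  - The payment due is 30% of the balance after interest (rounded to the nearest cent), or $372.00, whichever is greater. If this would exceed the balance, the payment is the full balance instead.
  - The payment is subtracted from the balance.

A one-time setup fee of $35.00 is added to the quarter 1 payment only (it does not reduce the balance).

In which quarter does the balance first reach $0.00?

# | Opening | Interest | Payment | Fee | End bal
1 | $5,090.40 | $86.54 | $1,553.08 | $35.00 | $3,623.86
2 | $3,623.86 | $61.61 | $1,105.64 | — | $2,579.83
3 | $2,579.83 | $43.86 | $787.11 | — | $1,836.58
4 | $1,836.58 | $31.22 | $560.34 | — | $1,307.46
5 | $1,307.46 | $22.23 | $398.91 | — | $930.78
6 | $930.78 | $15.82 | $372.00 | — | $574.60
7 | $574.60 | $9.77 | $372.00 | — | $212.37
8 | $212.37 | $3.61 | $215.98 | — | $0.00
Balance reaches $0.00 in quarter 8.

8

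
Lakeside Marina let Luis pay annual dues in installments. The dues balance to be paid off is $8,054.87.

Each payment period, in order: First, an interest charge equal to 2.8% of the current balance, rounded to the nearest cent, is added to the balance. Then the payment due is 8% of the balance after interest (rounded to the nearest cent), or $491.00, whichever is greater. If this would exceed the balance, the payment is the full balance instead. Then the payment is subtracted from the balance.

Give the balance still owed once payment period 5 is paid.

# | Opening | Interest | Payment | End bal
1 | $8,054.87 | $225.54 | $662.43 | $7,617.98
2 | $7,617.98 | $213.30 | $626.50 | $7,204.78
3 | $7,204.78 | $201.73 | $592.52 | $6,813.99
4 | $6,813.99 | $190.79 | $560.38 | $6,444.40
5 | $6,444.40 | $180.44 | $529.99 | $6,094.85

$6,094.85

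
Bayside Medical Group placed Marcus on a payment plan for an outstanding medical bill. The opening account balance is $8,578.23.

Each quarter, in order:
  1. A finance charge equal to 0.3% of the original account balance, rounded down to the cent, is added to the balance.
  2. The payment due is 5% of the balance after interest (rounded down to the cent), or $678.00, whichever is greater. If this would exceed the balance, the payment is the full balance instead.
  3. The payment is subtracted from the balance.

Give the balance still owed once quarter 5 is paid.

$5,316.88

# | Opening | Interest | Payment | End bal
1 | $8,578.23 | $25.73 | $678.00 | $7,925.96
2 | $7,925.96 | $25.73 | $678.00 | $7,273.69
3 | $7,273.69 | $25.73 | $678.00 | $6,621.42
4 | $6,621.42 | $25.73 | $678.00 | $5,969.15
5 | $5,969.15 | $25.73 | $678.00 | $5,316.88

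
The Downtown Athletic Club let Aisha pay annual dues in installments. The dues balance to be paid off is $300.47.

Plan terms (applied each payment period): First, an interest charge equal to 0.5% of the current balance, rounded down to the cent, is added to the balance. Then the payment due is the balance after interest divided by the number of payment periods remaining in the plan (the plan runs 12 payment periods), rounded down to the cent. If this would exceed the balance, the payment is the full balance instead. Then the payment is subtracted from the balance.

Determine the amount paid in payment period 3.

$25.41

Payment period 1: $300.47 +$1.50 interest = $301.97; pay $25.16 → $276.81
Payment period 2: $276.81 +$1.38 interest = $278.19; pay $25.29 → $252.90
Payment period 3: $252.90 +$1.26 interest = $254.16; pay $25.41 → $228.75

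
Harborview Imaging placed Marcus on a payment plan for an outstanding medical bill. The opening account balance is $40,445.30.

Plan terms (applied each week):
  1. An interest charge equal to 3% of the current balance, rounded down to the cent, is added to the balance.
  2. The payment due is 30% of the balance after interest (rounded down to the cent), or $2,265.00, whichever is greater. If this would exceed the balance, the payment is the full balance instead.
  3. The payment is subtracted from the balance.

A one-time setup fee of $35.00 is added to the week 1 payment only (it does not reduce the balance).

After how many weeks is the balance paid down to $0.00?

# | Opening | Interest | Payment | Fee | End bal
1 | $40,445.30 | $1,213.35 | $12,497.59 | $35.00 | $29,161.06
2 | $29,161.06 | $874.83 | $9,010.76 | — | $21,025.13
3 | $21,025.13 | $630.75 | $6,496.76 | — | $15,159.12
4 | $15,159.12 | $454.77 | $4,684.16 | — | $10,929.73
5 | $10,929.73 | $327.89 | $3,377.28 | — | $7,880.34
6 | $7,880.34 | $236.41 | $2,435.02 | — | $5,681.73
7 | $5,681.73 | $170.45 | $2,265.00 | — | $3,587.18
8 | $3,587.18 | $107.61 | $2,265.00 | — | $1,429.79
9 | $1,429.79 | $42.89 | $1,472.68 | — | $0.00
Balance reaches $0.00 in week 9.

9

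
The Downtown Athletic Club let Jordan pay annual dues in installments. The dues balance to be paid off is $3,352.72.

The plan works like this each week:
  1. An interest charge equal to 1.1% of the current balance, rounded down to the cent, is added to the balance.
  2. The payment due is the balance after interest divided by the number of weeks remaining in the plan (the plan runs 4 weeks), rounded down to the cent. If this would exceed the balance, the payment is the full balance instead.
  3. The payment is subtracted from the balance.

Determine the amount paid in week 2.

$856.72

# | Opening | Interest | Payment | End bal
1 | $3,352.72 | $36.87 | $847.39 | $2,542.20
2 | $2,542.20 | $27.96 | $856.72 | $1,713.44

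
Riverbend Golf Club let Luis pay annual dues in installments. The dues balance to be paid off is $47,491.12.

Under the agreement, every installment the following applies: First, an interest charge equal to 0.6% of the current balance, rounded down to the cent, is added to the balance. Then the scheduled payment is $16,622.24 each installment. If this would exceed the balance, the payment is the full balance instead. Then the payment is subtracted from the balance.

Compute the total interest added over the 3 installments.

# | Opening | Interest | Payment | End bal
1 | $47,491.12 | $284.94 | $16,622.24 | $31,153.82
2 | $31,153.82 | $186.92 | $16,622.24 | $14,718.50
3 | $14,718.50 | $88.31 | $14,806.81 | $0.00
Total interest: $284.94 + $186.92 + $88.31 = $560.17

$560.17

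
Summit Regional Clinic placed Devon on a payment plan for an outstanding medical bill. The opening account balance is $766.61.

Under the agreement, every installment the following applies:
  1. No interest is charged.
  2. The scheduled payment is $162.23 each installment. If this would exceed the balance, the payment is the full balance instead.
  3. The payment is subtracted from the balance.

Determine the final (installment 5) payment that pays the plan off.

Installment 1: opening $766.61; payment $162.23; balance $604.38
Installment 2: opening $604.38; payment $162.23; balance $442.15
Installment 3: opening $442.15; payment $162.23; balance $279.92
Installment 4: opening $279.92; payment $162.23; balance $117.69
Installment 5: opening $117.69; payment $117.69; balance $0.00

$117.69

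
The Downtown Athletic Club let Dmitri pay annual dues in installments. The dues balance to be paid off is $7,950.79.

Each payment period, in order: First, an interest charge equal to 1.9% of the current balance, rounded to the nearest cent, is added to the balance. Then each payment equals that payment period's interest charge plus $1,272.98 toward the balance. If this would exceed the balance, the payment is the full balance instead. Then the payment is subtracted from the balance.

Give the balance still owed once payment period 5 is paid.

$1,585.89

Payment period 1: opening $7,950.79; interest $151.07 → $8,101.86; payment $1,424.05; balance $6,677.81
Payment period 2: opening $6,677.81; interest $126.88 → $6,804.69; payment $1,399.86; balance $5,404.83
Payment period 3: opening $5,404.83; interest $102.69 → $5,507.52; payment $1,375.67; balance $4,131.85
Payment period 4: opening $4,131.85; interest $78.51 → $4,210.36; payment $1,351.49; balance $2,858.87
Payment period 5: opening $2,858.87; interest $54.32 → $2,913.19; payment $1,327.30; balance $1,585.89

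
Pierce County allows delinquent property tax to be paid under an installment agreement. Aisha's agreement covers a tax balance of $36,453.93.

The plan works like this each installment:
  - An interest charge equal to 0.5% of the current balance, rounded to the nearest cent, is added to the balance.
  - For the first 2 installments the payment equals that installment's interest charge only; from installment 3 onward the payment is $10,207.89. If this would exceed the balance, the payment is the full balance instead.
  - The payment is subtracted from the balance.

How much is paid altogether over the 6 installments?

Installment 1: opening $36,453.93; interest $182.27 → $36,636.20; payment $182.27; balance $36,453.93
Installment 2: opening $36,453.93; interest $182.27 → $36,636.20; payment $182.27; balance $36,453.93
Installment 3: opening $36,453.93; interest $182.27 → $36,636.20; payment $10,207.89; balance $26,428.31
Installment 4: opening $26,428.31; interest $132.14 → $26,560.45; payment $10,207.89; balance $16,352.56
Installment 5: opening $16,352.56; interest $81.76 → $16,434.32; payment $10,207.89; balance $6,226.43
Installment 6: opening $6,226.43; interest $31.13 → $6,257.56; payment $6,257.56; balance $0.00
Total paid: $37,245.77

$37,245.77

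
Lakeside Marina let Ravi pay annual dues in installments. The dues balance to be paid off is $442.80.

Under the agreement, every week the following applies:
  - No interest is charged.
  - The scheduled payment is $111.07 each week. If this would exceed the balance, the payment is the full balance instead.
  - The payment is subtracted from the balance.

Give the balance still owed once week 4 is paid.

Week 1: $442.80 − $111.07 → $331.73
Week 2: $331.73 − $111.07 → $220.66
Week 3: $220.66 − $111.07 → $109.59
Week 4: $109.59 − $109.59 → $0.00

$0.00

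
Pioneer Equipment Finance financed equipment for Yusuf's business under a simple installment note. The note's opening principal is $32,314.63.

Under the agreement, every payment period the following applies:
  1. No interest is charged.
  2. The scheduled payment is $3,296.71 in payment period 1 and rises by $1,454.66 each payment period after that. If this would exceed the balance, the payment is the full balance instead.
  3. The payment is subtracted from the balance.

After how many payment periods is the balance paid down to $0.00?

6

Payment period 1: opening $32,314.63; payment $3,296.71; balance $29,017.92
Payment period 2: opening $29,017.92; payment $4,751.37; balance $24,266.55
Payment period 3: opening $24,266.55; payment $6,206.03; balance $18,060.52
Payment period 4: opening $18,060.52; payment $7,660.69; balance $10,399.83
Payment period 5: opening $10,399.83; payment $9,115.35; balance $1,284.48
Payment period 6: opening $1,284.48; payment $1,284.48; balance $0.00
Balance reaches $0.00 in payment period 6.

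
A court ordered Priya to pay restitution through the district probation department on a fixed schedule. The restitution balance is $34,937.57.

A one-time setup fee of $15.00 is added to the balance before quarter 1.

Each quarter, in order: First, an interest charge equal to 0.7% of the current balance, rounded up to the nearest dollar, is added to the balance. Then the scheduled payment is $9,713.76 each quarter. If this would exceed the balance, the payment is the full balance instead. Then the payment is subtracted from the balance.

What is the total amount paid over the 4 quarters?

Quarter 1: $34,952.57 +$245.00 interest = $35,197.57; pay $9,713.76 → $25,483.81
Quarter 2: $25,483.81 +$179.00 interest = $25,662.81; pay $9,713.76 → $15,949.05
Quarter 3: $15,949.05 +$112.00 interest = $16,061.05; pay $9,713.76 → $6,347.29
Quarter 4: $6,347.29 +$45.00 interest = $6,392.29; pay $6,392.29 → $0.00
Total paid: $35,533.57

$35,533.57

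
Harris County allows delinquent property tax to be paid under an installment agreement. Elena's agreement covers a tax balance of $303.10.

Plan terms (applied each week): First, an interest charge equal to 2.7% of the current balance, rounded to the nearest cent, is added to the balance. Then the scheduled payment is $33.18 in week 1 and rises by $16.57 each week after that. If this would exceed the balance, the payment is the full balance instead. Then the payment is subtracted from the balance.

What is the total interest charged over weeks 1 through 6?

# | Opening | Interest | Payment | End bal
1 | $303.10 | $8.18 | $33.18 | $278.10
2 | $278.10 | $7.51 | $49.75 | $235.86
3 | $235.86 | $6.37 | $66.32 | $175.91
4 | $175.91 | $4.75 | $82.89 | $97.77
5 | $97.77 | $2.64 | $99.46 | $0.95
6 | $0.95 | $0.03 | $0.98 | $0.00
Total interest: $8.18 + $7.51 + $6.37 + $4.75 + $2.64 + $0.03 = $29.48

$29.48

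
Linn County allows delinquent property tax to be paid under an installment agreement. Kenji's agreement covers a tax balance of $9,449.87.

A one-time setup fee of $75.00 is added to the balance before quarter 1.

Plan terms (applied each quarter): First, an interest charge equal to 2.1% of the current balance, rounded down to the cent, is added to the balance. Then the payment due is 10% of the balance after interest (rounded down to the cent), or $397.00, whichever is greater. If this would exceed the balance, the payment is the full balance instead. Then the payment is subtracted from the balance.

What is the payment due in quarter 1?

$972.48

Quarter 1: opening $9,524.87; interest $200.02 → $9,724.89; payment $972.48; balance $8,752.41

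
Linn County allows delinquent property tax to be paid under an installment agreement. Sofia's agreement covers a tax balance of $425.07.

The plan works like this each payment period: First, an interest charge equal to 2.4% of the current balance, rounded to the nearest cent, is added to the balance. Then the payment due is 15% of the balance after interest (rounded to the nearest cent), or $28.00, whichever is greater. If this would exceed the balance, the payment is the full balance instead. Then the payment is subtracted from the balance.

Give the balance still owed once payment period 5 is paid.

$212.36

Payment period 1: opening $425.07; interest $10.20 → $435.27; payment $65.29; balance $369.98
Payment period 2: opening $369.98; interest $8.88 → $378.86; payment $56.83; balance $322.03
Payment period 3: opening $322.03; interest $7.73 → $329.76; payment $49.46; balance $280.30
Payment period 4: opening $280.30; interest $6.73 → $287.03; payment $43.05; balance $243.98
Payment period 5: opening $243.98; interest $5.86 → $249.84; payment $37.48; balance $212.36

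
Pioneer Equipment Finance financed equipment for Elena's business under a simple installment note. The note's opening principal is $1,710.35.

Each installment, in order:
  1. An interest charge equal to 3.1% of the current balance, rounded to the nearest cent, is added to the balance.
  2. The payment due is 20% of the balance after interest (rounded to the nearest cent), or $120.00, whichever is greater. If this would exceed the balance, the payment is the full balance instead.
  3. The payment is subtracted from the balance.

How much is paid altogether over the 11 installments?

Installment 1: $1,710.35 +$53.02 interest = $1,763.37; pay $352.67 → $1,410.70
Installment 2: $1,410.70 +$43.73 interest = $1,454.43; pay $290.89 → $1,163.54
Installment 3: $1,163.54 +$36.07 interest = $1,199.61; pay $239.92 → $959.69
Installment 4: $959.69 +$29.75 interest = $989.44; pay $197.89 → $791.55
Installment 5: $791.55 +$24.54 interest = $816.09; pay $163.22 → $652.87
Installment 6: $652.87 +$20.24 interest = $673.11; pay $134.62 → $538.49
Installment 7: $538.49 +$16.69 interest = $555.18; pay $120.00 → $435.18
Installment 8: $435.18 +$13.49 interest = $448.67; pay $120.00 → $328.67
Installment 9: $328.67 +$10.19 interest = $338.86; pay $120.00 → $218.86
Installment 10: $218.86 +$6.78 interest = $225.64; pay $120.00 → $105.64
Installment 11: $105.64 +$3.27 interest = $108.91; pay $108.91 → $0.00
Total paid: $1,968.12

$1,968.12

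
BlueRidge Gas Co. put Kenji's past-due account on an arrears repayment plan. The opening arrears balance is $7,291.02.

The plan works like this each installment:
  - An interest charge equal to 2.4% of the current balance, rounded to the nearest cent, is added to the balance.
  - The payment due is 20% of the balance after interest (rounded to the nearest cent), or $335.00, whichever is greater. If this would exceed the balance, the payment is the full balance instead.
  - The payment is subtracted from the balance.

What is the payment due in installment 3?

$1,002.07

Installment 1: opening $7,291.02; interest $174.98 → $7,466.00; payment $1,493.20; balance $5,972.80
Installment 2: opening $5,972.80; interest $143.35 → $6,116.15; payment $1,223.23; balance $4,892.92
Installment 3: opening $4,892.92; interest $117.43 → $5,010.35; payment $1,002.07; balance $4,008.28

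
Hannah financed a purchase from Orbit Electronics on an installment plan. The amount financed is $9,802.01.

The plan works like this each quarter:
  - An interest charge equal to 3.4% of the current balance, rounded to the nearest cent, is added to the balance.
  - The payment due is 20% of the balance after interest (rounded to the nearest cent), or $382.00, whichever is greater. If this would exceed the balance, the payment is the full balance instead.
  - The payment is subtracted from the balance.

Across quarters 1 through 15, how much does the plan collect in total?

Quarter 1: $9,802.01 +$333.27 interest = $10,135.28; pay $2,027.06 → $8,108.22
Quarter 2: $8,108.22 +$275.68 interest = $8,383.90; pay $1,676.78 → $6,707.12
Quarter 3: $6,707.12 +$228.04 interest = $6,935.16; pay $1,387.03 → $5,548.13
Quarter 4: $5,548.13 +$188.64 interest = $5,736.77; pay $1,147.35 → $4,589.42
Quarter 5: $4,589.42 +$156.04 interest = $4,745.46; pay $949.09 → $3,796.37
Quarter 6: $3,796.37 +$129.08 interest = $3,925.45; pay $785.09 → $3,140.36
Quarter 7: $3,140.36 +$106.77 interest = $3,247.13; pay $649.43 → $2,597.70
Quarter 8: $2,597.70 +$88.32 interest = $2,686.02; pay $537.20 → $2,148.82
Quarter 9: $2,148.82 +$73.06 interest = $2,221.88; pay $444.38 → $1,777.50
Quarter 10: $1,777.50 +$60.44 interest = $1,837.94; pay $382.00 → $1,455.94
Quarter 11: $1,455.94 +$49.50 interest = $1,505.44; pay $382.00 → $1,123.44
Quarter 12: $1,123.44 +$38.20 interest = $1,161.64; pay $382.00 → $779.64
Quarter 13: $779.64 +$26.51 interest = $806.15; pay $382.00 → $424.15
Quarter 14: $424.15 +$14.42 interest = $438.57; pay $382.00 → $56.57
Quarter 15: $56.57 +$1.92 interest = $58.49; pay $58.49 → $0.00
Total paid: $11,571.90

$11,571.90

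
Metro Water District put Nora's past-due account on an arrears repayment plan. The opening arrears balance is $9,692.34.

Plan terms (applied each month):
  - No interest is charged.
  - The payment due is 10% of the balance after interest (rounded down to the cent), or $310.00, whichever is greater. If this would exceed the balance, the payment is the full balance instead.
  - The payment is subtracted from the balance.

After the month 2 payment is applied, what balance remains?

Month 1: $9,692.34 − $969.23 → $8,723.11
Month 2: $8,723.11 − $872.31 → $7,850.80

$7,850.80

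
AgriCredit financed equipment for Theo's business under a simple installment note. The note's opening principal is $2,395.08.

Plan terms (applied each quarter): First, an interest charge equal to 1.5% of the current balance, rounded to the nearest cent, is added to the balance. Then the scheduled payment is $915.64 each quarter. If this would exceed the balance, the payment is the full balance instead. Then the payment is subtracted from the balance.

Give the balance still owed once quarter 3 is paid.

$0.00

Quarter 1: $2,395.08 +$35.93 interest = $2,431.01; pay $915.64 → $1,515.37
Quarter 2: $1,515.37 +$22.73 interest = $1,538.10; pay $915.64 → $622.46
Quarter 3: $622.46 +$9.34 interest = $631.80; pay $631.80 → $0.00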